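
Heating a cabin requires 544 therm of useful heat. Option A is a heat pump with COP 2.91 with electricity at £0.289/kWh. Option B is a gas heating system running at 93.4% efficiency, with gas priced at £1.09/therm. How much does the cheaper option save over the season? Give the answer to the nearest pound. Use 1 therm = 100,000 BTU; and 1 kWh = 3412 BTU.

Heat load = 544 therm × 100,000 = 54,400,000 BTU
Gas: input = 54,400,000 / 0.934 = 58,244,111 BTU = 582.4 therm → 582.4 × £1.09 = £634.86
Heat pump: 54,400,000 BTU / 3412 = 15,940 kWh heat; / 2.91 = 5,479 kWh in → × £0.289 = £1,583.41
Difference = |£634.86 − £1,583.41| = £948.55 ≈ £949

£949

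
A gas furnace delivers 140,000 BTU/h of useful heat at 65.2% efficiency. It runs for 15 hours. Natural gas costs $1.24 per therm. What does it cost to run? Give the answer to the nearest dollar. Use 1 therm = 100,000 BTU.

$40

Heat delivered = 140,000 BTU/h × 15 h = 2,100,000 BTU
Gas input = 2,100,000 / 0.652 = 3,220,859 BTU
= 3,220,859 / 100,000 = 32.21 therm
Cost = 32.21 × $1.24/therm = $39.94 ≈ $40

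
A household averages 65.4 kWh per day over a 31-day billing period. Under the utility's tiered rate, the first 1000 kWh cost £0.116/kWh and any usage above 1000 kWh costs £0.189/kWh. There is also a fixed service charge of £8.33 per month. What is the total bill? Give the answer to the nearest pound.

£319

Usage = 65.4 kWh/day × 31 days = 2027.4 kWh
First 1000 kWh × £0.116 = £116.00
Remaining 1027.4 kWh × £0.189 = £194.18
Energy charge = £310.18; + service £8.33 = £318.51 ≈ £319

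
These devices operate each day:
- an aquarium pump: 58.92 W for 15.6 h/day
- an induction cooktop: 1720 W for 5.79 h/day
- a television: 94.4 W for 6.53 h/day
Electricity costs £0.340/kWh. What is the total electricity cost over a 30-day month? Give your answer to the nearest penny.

aquarium pump: 58.92 W × 15.6 h × 30 d = 27,575 Wh = 27.57 kWh
induction cooktop: 1720 W × 5.79 h × 30 d = 298,764 Wh = 298.8 kWh
television: 94.4 W × 6.53 h × 30 d = 18,493 Wh = 18.49 kWh
Total energy = 27.57 + 298.8 + 18.49 = 344.8 kWh
Cost = 344.8 kWh × £0.340 = £117.24

£117.24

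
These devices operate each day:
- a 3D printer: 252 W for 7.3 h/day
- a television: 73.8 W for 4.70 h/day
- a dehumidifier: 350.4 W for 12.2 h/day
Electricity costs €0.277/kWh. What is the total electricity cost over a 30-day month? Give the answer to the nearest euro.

€54

3D printer: 252 W × 7.3 h × 30 d = 55,188 Wh = 55.19 kWh
television: 73.8 W × 4.70 h × 30 d = 10,406 Wh = 10.41 kWh
dehumidifier: 350.4 W × 12.2 h × 30 d = 128,246 Wh = 128.2 kWh
Total energy = 55.19 + 10.41 + 128.2 = 193.8 kWh
Cost = 193.8 kWh × €0.277 = €53.69 ≈ €54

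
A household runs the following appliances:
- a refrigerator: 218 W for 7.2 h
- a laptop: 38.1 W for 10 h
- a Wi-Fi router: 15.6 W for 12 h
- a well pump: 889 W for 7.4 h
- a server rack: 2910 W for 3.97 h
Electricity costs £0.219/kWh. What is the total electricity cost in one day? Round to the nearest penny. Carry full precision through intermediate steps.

£4.44

refrigerator: 218 W × 7.2 h = 1,570 Wh = 1.57 kWh
laptop: 38.1 W × 10 h = 381 Wh = 0.381 kWh
Wi-Fi router: 15.6 W × 12 h = 187 Wh = 0.1872 kWh
well pump: 889 W × 7.4 h = 6,579 Wh = 6.579 kWh
server rack: 2910 W × 3.97 h = 11,553 Wh = 11.55 kWh
Total energy = 1.57 + 0.381 + 0.1872 + 6.579 + 11.55 = 20.27 kWh
Cost = 20.27 kWh × £0.219 = £4.44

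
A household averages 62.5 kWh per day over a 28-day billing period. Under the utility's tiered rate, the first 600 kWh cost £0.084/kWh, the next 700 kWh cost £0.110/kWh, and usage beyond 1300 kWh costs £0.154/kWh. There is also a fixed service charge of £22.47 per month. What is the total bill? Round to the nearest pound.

Usage = 62.5 kWh/day × 28 days = 1750 kWh
First 600 kWh × £0.084 = £50.40
Next 700 kWh × £0.110 = £77.00
Remaining 450 kWh × £0.154 = £69.30
Energy charge = £196.70; + service £22.47 = £219.17 ≈ £219

£219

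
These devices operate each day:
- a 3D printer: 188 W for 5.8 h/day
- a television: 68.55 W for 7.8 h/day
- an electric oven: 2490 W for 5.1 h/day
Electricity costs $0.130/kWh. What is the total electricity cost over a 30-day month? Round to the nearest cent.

3D printer: 188 W × 5.8 h × 30 d = 32,712 Wh = 32.71 kWh
television: 68.55 W × 7.8 h × 30 d = 16,041 Wh = 16.04 kWh
electric oven: 2490 W × 5.1 h × 30 d = 380,970 Wh = 381 kWh
Total energy = 32.71 + 16.04 + 381 = 429.7 kWh
Cost = 429.7 kWh × $0.130 = $55.86

$55.86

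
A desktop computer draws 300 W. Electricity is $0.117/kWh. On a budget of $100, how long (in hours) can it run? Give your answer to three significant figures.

Energy budget = $100 / $0.117 per kWh = 854.7 kWh = 854,701 Wh
Runtime = 854,701 Wh / 300 W = 2,849 h

2850 h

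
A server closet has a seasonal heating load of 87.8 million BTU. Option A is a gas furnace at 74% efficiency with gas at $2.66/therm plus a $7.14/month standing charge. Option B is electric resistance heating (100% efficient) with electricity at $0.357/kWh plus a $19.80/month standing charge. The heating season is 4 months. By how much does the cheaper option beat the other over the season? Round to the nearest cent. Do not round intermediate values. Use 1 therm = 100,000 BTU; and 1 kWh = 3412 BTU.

$6081.16

Heat load = 87.8 × 10⁶ BTU = 87,800,000 BTU
Gas: input = 87,800,000 / 0.74 = 118,648,649 BTU = 1,186 therm → 1,186 × $2.66 = $3,156.05; + 4 × $7.14 standing = $3,184.61
Electric: 87,800,000 BTU / 3412 = 25,730 kWh → × $0.357 = $9,186.58; + 4 × $19.80 standing = $9,265.78
Difference = |$3,184.61 − $9,265.78| = $6,081.16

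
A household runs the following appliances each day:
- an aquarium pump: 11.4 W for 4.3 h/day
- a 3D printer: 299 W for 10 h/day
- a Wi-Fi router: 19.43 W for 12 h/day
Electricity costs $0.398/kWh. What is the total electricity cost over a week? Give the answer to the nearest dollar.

aquarium pump: 11.4 W × 4.3 h × 7 d = 343 Wh = 0.3431 kWh
3D printer: 299 W × 10 h × 7 d = 20,930 Wh = 20.93 kWh
Wi-Fi router: 19.43 W × 12 h × 7 d = 1,632 Wh = 1.632 kWh
Total energy = 0.3431 + 20.93 + 1.632 = 22.91 kWh
Cost = 22.91 kWh × $0.398 = $9.12 ≈ $9

$9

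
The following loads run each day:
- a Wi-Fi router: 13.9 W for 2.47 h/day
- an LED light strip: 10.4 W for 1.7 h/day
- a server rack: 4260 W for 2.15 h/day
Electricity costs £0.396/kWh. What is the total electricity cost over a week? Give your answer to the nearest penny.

Wi-Fi router: 13.9 W × 2.47 h × 7 d = 240 Wh = 0.2403 kWh
LED light strip: 10.4 W × 1.7 h × 7 d = 124 Wh = 0.1238 kWh
server rack: 4260 W × 2.15 h × 7 d = 64,113 Wh = 64.11 kWh
Total energy = 0.2403 + 0.1238 + 64.11 = 64.48 kWh
Cost = 64.48 kWh × £0.396 = £25.53

£25.53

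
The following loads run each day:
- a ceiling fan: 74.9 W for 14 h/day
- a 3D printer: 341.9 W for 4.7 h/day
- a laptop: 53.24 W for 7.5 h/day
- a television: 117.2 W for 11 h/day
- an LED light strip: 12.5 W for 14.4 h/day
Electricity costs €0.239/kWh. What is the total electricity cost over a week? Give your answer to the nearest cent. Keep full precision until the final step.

€7.57

ceiling fan: 74.9 W × 14 h × 7 d = 7,340 Wh = 7.34 kWh
3D printer: 341.9 W × 4.7 h × 7 d = 11,249 Wh = 11.25 kWh
laptop: 53.24 W × 7.5 h × 7 d = 2,795 Wh = 2.795 kWh
television: 117.2 W × 11 h × 7 d = 9,024 Wh = 9.024 kWh
LED light strip: 12.5 W × 14.4 h × 7 d = 1,260 Wh = 1.26 kWh
Total energy = 7.34 + 11.25 + 2.795 + 9.024 + 1.26 = 31.67 kWh
Cost = 31.67 kWh × €0.239 = €7.57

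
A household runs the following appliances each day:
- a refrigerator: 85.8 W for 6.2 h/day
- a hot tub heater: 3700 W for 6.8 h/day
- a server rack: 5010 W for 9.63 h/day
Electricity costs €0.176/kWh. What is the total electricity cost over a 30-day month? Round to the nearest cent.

refrigerator: 85.8 W × 6.2 h × 30 d = 15,959 Wh = 15.96 kWh
hot tub heater: 3700 W × 6.8 h × 30 d = 754,800 Wh = 754.8 kWh
server rack: 5010 W × 9.63 h × 30 d = 1,447,389 Wh = 1,447 kWh
Total energy = 15.96 + 754.8 + 1,447 = 2,218 kWh
Cost = 2,218 kWh × €0.176 = €390.39

€390.39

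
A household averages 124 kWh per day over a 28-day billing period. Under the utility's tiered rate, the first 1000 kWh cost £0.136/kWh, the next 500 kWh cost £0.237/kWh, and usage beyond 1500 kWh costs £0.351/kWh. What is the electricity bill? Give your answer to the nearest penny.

£946.67

Usage = 124 kWh/day × 28 days = 3472 kWh
First 1000 kWh × £0.136 = £136.00
Next 500 kWh × £0.237 = £118.50
Remaining 1972 kWh × £0.351 = £692.17
Total = £946.67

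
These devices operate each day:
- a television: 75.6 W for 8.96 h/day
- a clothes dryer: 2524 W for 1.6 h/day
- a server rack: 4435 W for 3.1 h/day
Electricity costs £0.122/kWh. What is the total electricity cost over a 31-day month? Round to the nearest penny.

£69.83

television: 75.6 W × 8.96 h × 31 d = 20,999 Wh = 21 kWh
clothes dryer: 2524 W × 1.6 h × 31 d = 125,190 Wh = 125.2 kWh
server rack: 4435 W × 3.1 h × 31 d = 426,204 Wh = 426.2 kWh
Total energy = 21 + 125.2 + 426.2 = 572.4 kWh
Cost = 572.4 kWh × £0.122 = £69.83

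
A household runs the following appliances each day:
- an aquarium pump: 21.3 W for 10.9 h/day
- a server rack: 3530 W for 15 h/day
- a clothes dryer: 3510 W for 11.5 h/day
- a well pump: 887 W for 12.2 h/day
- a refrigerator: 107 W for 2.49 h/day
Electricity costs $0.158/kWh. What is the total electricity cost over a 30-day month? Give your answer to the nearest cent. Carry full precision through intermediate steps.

aquarium pump: 21.3 W × 10.9 h × 30 d = 6,965 Wh = 6.965 kWh
server rack: 3530 W × 15 h × 30 d = 1,588,500 Wh = 1,588 kWh
clothes dryer: 3510 W × 11.5 h × 30 d = 1,210,950 Wh = 1,211 kWh
well pump: 887 W × 12.2 h × 30 d = 324,642 Wh = 324.6 kWh
refrigerator: 107 W × 2.49 h × 30 d = 7,993 Wh = 7.993 kWh
Total energy = 6.965 + 1,588 + 1,211 + 324.6 + 7.993 = 3,139 kWh
Cost = 3,139 kWh × $0.158 = $495.97

$495.97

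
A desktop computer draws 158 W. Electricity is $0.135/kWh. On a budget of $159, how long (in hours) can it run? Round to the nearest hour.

7454 h

Energy budget = $159 / $0.135 per kWh = 1,178 kWh = 1,177,778 Wh
Runtime = 1,177,778 Wh / 158 W = 7,454 h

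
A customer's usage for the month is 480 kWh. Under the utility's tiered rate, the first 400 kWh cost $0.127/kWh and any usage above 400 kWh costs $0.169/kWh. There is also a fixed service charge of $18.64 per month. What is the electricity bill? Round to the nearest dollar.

$83

First 400 kWh × $0.127 = $50.80
Remaining 80 kWh × $0.169 = $13.52
Energy charge = $64.32; + service $18.64 = $82.96 ≈ $83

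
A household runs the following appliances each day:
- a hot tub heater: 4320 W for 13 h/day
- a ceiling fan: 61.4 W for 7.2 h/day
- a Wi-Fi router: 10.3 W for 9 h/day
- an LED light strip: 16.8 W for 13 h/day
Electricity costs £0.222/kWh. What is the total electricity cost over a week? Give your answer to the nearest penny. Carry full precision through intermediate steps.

hot tub heater: 4320 W × 13 h × 7 d = 393,120 Wh = 393.1 kWh
ceiling fan: 61.4 W × 7.2 h × 7 d = 3,095 Wh = 3.095 kWh
Wi-Fi router: 10.3 W × 9 h × 7 d = 649 Wh = 0.6489 kWh
LED light strip: 16.8 W × 13 h × 7 d = 1,529 Wh = 1.529 kWh
Total energy = 393.1 + 3.095 + 0.6489 + 1.529 = 398.4 kWh
Cost = 398.4 kWh × £0.222 = £88.44

£88.44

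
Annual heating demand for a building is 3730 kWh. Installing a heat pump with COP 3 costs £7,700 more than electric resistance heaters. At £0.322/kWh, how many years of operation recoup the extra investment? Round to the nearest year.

10 years

Resistance: 3730 kWh × £0.322 = £1,201.06/yr
Heat pump: 3730 / 3 = 1243 kWh in → × £0.322 = £400.35/yr
Annual savings = £800.71
Payback = £7,700 / £800.71 = 9.62 years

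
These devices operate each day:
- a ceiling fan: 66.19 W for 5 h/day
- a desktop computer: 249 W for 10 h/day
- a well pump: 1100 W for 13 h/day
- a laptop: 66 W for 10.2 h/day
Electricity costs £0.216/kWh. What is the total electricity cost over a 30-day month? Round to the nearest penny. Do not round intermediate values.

ceiling fan: 66.19 W × 5 h × 30 d = 9,928 Wh = 9.928 kWh
desktop computer: 249 W × 10 h × 30 d = 74,700 Wh = 74.7 kWh
well pump: 1100 W × 13 h × 30 d = 429,000 Wh = 429 kWh
laptop: 66 W × 10.2 h × 30 d = 20,196 Wh = 20.2 kWh
Total energy = 9.928 + 74.7 + 429 + 20.2 = 533.8 kWh
Cost = 533.8 kWh × £0.216 = £115.31

£115.31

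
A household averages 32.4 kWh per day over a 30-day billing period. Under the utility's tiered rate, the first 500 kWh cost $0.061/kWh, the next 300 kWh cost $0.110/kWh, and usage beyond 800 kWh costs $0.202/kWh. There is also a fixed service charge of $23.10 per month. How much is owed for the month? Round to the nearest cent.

Usage = 32.4 kWh/day × 30 days = 972 kWh
First 500 kWh × $0.061 = $30.50
Next 300 kWh × $0.110 = $33.00
Remaining 172 kWh × $0.202 = $34.74
Energy charge = $98.24; + service $23.10 = $121.34

$121.34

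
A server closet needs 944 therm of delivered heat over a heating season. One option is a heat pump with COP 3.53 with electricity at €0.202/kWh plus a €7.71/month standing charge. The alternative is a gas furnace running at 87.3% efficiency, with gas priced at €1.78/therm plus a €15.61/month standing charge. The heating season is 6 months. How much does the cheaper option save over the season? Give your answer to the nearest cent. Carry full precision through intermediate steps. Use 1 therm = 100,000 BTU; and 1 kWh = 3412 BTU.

€388.95

Heat load = 944 therm × 100,000 = 94,400,000 BTU
Gas: input = 94,400,000 / 0.873 = 108,132,875 BTU = 1,081 therm → 1,081 × €1.78 = €1,924.77; + 6 × €15.61 standing = €2,018.43
Heat pump: 94,400,000 BTU / 3412 = 27,670 kWh heat; / 3.53 = 7,838 kWh in → × €0.202 = €1,583.21; + 6 × €7.71 standing = €1,629.47
Difference = |€2,018.43 − €1,629.47| = €388.95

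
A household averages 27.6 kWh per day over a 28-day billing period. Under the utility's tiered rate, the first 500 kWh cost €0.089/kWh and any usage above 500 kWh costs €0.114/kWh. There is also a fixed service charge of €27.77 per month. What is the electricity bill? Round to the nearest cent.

€103.37

Usage = 27.6 kWh/day × 28 days = 772.8 kWh
First 500 kWh × €0.089 = €44.50
Remaining 272.8 kWh × €0.114 = €31.10
Energy charge = €75.60; + service €27.77 = €103.37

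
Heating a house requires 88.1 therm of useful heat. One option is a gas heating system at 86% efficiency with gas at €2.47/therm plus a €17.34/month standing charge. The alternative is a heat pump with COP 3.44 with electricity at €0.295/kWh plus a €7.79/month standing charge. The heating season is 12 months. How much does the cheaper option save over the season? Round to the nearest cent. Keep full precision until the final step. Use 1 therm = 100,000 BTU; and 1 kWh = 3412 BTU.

€146.20

Heat load = 88.1 therm × 100,000 = 8,810,000 BTU
Gas: input = 8,810,000 / 0.86 = 10,244,186 BTU = 102.4 therm → 102.4 × €2.47 = €253.03; + 12 × €17.34 standing = €461.11
Heat pump: 8,810,000 BTU / 3412 = 2,582 kWh heat; / 3.44 = 750.6 kWh in → × €0.295 = €221.43; + 12 × €7.79 standing = €314.91
Difference = |€461.11 − €314.91| = €146.20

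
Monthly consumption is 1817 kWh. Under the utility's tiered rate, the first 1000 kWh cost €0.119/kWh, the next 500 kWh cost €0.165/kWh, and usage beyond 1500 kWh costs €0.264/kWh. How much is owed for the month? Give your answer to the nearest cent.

€285.19

First 1000 kWh × €0.119 = €119.00
Next 500 kWh × €0.165 = €82.50
Remaining 317 kWh × €0.264 = €83.69
Total = €285.19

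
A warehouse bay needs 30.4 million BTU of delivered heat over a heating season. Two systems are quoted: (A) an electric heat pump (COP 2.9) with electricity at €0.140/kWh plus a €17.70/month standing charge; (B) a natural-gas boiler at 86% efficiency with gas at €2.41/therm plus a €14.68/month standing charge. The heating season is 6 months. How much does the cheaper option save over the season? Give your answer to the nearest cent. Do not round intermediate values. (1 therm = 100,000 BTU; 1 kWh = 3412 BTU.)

Heat load = 30.4 × 10⁶ BTU = 30,400,000 BTU
Gas: input = 30,400,000 / 0.86 = 35,348,837 BTU = 353.5 therm → 353.5 × €2.41 = €851.91; + 6 × €14.68 standing = €939.99
Heat pump: 30,400,000 BTU / 3412 = 8,910 kWh heat; / 2.9 = 3,072 kWh in → × €0.140 = €430.12; + 6 × €17.70 standing = €536.32
Difference = |€939.99 − €536.32| = €403.66

€403.66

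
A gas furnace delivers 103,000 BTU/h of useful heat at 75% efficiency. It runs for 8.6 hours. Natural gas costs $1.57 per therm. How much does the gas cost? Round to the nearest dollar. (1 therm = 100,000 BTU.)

Heat delivered = 103,000 BTU/h × 8.6 h = 885,800 BTU
Gas input = 885,800 / 0.75 = 1,181,067 BTU
= 1,181,067 / 100,000 = 11.81 therm
Cost = 11.81 × $1.57/therm = $18.54 ≈ $19

$19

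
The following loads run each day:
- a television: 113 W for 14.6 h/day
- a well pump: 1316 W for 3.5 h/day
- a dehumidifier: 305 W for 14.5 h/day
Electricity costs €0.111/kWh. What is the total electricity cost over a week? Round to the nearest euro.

television: 113 W × 14.6 h × 7 d = 11,549 Wh = 11.55 kWh
well pump: 1316 W × 3.5 h × 7 d = 32,242 Wh = 32.24 kWh
dehumidifier: 305 W × 14.5 h × 7 d = 30,958 Wh = 30.96 kWh
Total energy = 11.55 + 32.24 + 30.96 = 74.75 kWh
Cost = 74.75 kWh × €0.111 = €8.30 ≈ €8

€8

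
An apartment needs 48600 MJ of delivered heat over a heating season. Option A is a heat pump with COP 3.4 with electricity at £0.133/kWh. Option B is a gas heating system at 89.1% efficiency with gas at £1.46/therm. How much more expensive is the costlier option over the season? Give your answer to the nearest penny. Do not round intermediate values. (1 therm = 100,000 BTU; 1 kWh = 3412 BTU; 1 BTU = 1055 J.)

Heat load = 48600 MJ = 48,600,000,000 J / 1055 = 46,066,351 BTU
Gas: input = 46,066,351 / 0.891 = 51,701,853 BTU = 517 therm → 517 × £1.46 = £754.85
Heat pump: 46,066,351 BTU / 3412 = 13,500 kWh heat; / 3.4 = 3,971 kWh in → × £0.133 = £528.14
Difference = |£754.85 − £528.14| = £226.71

£226.71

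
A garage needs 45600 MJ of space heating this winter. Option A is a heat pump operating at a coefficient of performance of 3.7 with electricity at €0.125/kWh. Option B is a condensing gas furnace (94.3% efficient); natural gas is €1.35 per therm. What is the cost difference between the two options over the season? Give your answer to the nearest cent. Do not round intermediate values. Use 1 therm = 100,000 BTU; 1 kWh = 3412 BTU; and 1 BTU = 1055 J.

Heat load = 45600 MJ = 45,600,000,000 J / 1055 = 43,222,749 BTU
Gas: input = 43,222,749 / 0.943 = 45,835,365 BTU = 458.4 therm → 458.4 × €1.35 = €618.78
Heat pump: 43,222,749 BTU / 3412 = 12,670 kWh heat; / 3.7 = 3,424 kWh in → × €0.125 = €427.97
Difference = |€618.78 − €427.97| = €190.81

€190.81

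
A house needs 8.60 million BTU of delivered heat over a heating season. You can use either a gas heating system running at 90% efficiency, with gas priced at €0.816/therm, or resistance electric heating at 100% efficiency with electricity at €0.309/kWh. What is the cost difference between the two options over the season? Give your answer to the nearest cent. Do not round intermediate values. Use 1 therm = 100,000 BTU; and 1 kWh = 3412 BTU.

€700.87

Heat load = 8.60 × 10⁶ BTU = 8,600,000 BTU
Gas: input = 8,600,000 / 0.90 = 9,555,556 BTU = 95.56 therm → 95.56 × €0.816 = €77.97
Electric: 8,600,000 BTU / 3412 = 2,521 kWh → × €0.309 = €778.84
Difference = |€77.97 − €778.84| = €700.87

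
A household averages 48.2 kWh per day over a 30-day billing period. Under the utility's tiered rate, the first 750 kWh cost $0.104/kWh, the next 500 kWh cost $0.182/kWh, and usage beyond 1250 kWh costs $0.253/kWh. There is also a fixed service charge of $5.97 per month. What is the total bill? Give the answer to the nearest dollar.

$225

Usage = 48.2 kWh/day × 30 days = 1446 kWh
First 750 kWh × $0.104 = $78.00
Next 500 kWh × $0.182 = $91.00
Remaining 196 kWh × $0.253 = $49.59
Energy charge = $218.59; + service $5.97 = $224.56 ≈ $225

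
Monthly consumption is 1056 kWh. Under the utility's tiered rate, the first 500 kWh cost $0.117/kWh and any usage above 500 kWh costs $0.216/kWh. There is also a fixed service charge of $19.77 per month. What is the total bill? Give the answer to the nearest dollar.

$198

First 500 kWh × $0.117 = $58.50
Remaining 556 kWh × $0.216 = $120.10
Energy charge = $178.60; + service $19.77 = $198.37 ≈ $198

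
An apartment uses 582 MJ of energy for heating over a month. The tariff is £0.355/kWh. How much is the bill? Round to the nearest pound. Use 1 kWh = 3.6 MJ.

£57

582 MJ × (0.27778 kWh/MJ) = 161.7 kWh
Cost = 161.7 kWh × £0.355/kWh = £57.39 ≈ £57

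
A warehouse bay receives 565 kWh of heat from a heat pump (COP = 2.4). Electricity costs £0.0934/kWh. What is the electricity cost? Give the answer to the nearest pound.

Electrical input = 565 kWh / 2.4 = 235.4 kWh
Cost = 235.4 × £0.0934/kWh = £21.99 ≈ £22

£22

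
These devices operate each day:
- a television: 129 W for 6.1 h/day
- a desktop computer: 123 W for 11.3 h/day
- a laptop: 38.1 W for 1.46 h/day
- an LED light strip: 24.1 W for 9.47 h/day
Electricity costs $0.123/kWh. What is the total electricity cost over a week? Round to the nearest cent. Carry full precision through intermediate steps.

$2.12

television: 129 W × 6.1 h × 7 d = 5,508 Wh = 5.508 kWh
desktop computer: 123 W × 11.3 h × 7 d = 9,729 Wh = 9.729 kWh
laptop: 38.1 W × 1.46 h × 7 d = 389 Wh = 0.3894 kWh
LED light strip: 24.1 W × 9.47 h × 7 d = 1,598 Wh = 1.598 kWh
Total energy = 5.508 + 9.729 + 0.3894 + 1.598 = 17.22 kWh
Cost = 17.22 kWh × $0.123 = $2.12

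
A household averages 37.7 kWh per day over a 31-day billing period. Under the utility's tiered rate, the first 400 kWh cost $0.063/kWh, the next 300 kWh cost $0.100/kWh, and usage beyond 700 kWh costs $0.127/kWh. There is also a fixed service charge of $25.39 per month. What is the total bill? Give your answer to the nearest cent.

Usage = 37.7 kWh/day × 31 days = 1168.7 kWh
First 400 kWh × $0.063 = $25.20
Next 300 kWh × $0.100 = $30.00
Remaining 468.7 kWh × $0.127 = $59.52
Energy charge = $114.72; + service $25.39 = $140.11

$140.11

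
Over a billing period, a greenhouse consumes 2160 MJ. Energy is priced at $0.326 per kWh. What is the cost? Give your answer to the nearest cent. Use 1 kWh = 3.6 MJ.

2160 MJ × (0.27778 kWh/MJ) = 600 kWh
Cost = 600 kWh × $0.326/kWh = $195.60

$195.60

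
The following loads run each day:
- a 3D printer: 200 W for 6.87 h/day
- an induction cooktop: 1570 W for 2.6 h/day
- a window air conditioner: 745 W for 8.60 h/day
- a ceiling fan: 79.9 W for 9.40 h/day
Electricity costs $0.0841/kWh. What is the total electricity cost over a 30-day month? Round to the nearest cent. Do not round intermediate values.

3D printer: 200 W × 6.87 h × 30 d = 41,220 Wh = 41.22 kWh
induction cooktop: 1570 W × 2.6 h × 30 d = 122,460 Wh = 122.5 kWh
window air conditioner: 745 W × 8.60 h × 30 d = 192,210 Wh = 192.2 kWh
ceiling fan: 79.9 W × 9.40 h × 30 d = 22,532 Wh = 22.53 kWh
Total energy = 41.22 + 122.5 + 192.2 + 22.53 = 378.4 kWh
Cost = 378.4 kWh × $0.0841 = $31.83

$31.83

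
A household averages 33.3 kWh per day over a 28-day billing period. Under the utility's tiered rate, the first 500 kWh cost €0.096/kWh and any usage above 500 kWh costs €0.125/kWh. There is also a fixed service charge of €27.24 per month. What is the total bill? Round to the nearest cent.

€129.29

Usage = 33.3 kWh/day × 28 days = 932.4 kWh
First 500 kWh × €0.096 = €48.00
Remaining 432.4 kWh × €0.125 = €54.05
Energy charge = €102.05; + service €27.24 = €129.29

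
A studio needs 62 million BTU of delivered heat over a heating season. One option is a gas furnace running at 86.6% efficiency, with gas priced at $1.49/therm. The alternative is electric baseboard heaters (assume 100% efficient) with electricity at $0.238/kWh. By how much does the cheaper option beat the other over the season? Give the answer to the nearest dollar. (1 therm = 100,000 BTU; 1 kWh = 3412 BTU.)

$3258

Heat load = 62 × 10⁶ BTU = 62,000,000 BTU
Gas: input = 62,000,000 / 0.866 = 71,593,533 BTU = 715.9 therm → 715.9 × $1.49 = $1,066.74
Electric: 62,000,000 BTU / 3412 = 18,170 kWh → × $0.238 = $4,324.74
Difference = |$1,066.74 − $4,324.74| = $3,257.99 ≈ $3258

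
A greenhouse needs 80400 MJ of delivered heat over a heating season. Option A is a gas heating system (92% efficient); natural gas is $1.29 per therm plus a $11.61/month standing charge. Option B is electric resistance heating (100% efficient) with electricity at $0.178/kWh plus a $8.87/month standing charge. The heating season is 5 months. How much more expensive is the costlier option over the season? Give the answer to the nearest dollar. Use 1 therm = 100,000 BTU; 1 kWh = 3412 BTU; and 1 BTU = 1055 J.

Heat load = 80400 MJ = 80,400,000,000 J / 1055 = 76,208,531 BTU
Gas: input = 76,208,531 / 0.920 = 82,835,360 BTU = 828.4 therm → 828.4 × $1.29 = $1,068.58; + 5 × $11.61 standing = $1,126.63
Electric: 76,208,531 BTU / 3412 = 22,340 kWh → × $0.178 = $3,975.71; + 5 × $8.87 standing = $4,020.06
Difference = |$1,126.63 − $4,020.06| = $2,893.43 ≈ $2893

$2893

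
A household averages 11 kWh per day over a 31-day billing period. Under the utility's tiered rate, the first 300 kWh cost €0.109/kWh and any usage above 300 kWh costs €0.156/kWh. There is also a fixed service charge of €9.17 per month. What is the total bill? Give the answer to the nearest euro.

Usage = 11 kWh/day × 31 days = 341 kWh
First 300 kWh × €0.109 = €32.70
Remaining 41 kWh × €0.156 = €6.40
Energy charge = €39.10; + service €9.17 = €48.27 ≈ €48

€48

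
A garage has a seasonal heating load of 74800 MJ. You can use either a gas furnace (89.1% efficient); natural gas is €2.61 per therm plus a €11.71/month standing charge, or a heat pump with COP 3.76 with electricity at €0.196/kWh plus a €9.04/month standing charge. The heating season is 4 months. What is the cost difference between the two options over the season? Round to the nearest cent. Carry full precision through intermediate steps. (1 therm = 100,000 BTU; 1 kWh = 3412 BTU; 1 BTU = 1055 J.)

Heat load = 74800 MJ = 74,800,000,000 J / 1055 = 70,900,474 BTU
Gas: input = 70,900,474 / 0.891 = 79,574,045 BTU = 795.7 therm → 795.7 × €2.61 = €2,076.88; + 4 × €11.71 standing = €2,123.72
Heat pump: 70,900,474 BTU / 3412 = 20,780 kWh heat; / 3.76 = 5,527 kWh in → × €0.196 = €1,083.20; + 4 × €9.04 standing = €1,119.36
Difference = |€2,123.72 − €1,119.36| = €1,004.36

€1004.36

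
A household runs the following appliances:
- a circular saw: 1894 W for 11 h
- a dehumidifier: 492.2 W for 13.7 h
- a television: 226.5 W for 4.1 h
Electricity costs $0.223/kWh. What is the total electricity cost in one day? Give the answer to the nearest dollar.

$6

circular saw: 1894 W × 11 h = 20,834 Wh = 20.83 kWh
dehumidifier: 492.2 W × 13.7 h = 6,743 Wh = 6.743 kWh
television: 226.5 W × 4.1 h = 929 Wh = 0.9286 kWh
Total energy = 20.83 + 6.743 + 0.9286 = 28.51 kWh
Cost = 28.51 kWh × $0.223 = $6.36 ≈ $6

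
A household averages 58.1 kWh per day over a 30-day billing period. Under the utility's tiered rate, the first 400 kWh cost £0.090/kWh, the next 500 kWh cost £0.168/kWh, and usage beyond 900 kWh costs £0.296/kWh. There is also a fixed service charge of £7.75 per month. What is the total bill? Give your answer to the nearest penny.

£377.28

Usage = 58.1 kWh/day × 30 days = 1743 kWh
First 400 kWh × £0.090 = £36.00
Next 500 kWh × £0.168 = £84.00
Remaining 843 kWh × £0.296 = £249.53
Energy charge = £369.53; + service £7.75 = £377.28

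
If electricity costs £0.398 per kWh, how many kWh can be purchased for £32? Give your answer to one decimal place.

80.4 kWh

£32 / £0.398 per kWh = 80.4 kWh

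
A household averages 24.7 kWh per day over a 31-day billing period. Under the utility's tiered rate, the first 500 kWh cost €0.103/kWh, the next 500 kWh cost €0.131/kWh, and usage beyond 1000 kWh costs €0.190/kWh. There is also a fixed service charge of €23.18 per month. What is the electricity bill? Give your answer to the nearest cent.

Usage = 24.7 kWh/day × 31 days = 765.7 kWh
First 500 kWh × €0.103 = €51.50
Next 265.7 kWh × €0.131 = €34.81
Remaining tier: 0 kWh (not reached)
Energy charge = €86.31; + service €23.18 = €109.49

€109.49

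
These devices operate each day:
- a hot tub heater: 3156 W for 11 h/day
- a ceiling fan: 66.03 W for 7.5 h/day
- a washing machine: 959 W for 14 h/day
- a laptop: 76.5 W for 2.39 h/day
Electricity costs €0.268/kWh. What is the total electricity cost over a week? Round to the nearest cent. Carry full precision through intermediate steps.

€91.59

hot tub heater: 3156 W × 11 h × 7 d = 243,012 Wh = 243 kWh
ceiling fan: 66.03 W × 7.5 h × 7 d = 3,467 Wh = 3.467 kWh
washing machine: 959 W × 14 h × 7 d = 93,982 Wh = 93.98 kWh
laptop: 76.5 W × 2.39 h × 7 d = 1,280 Wh = 1.28 kWh
Total energy = 243 + 3.467 + 93.98 + 1.28 = 341.7 kWh
Cost = 341.7 kWh × €0.268 = €91.59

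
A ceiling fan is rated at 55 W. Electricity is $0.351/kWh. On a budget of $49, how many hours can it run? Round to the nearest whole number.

Energy budget = $49 / $0.351 per kWh = 139.6 kWh = 139,601 Wh
Runtime = 139,601 Wh / 55 W = 2,538 h

2538 h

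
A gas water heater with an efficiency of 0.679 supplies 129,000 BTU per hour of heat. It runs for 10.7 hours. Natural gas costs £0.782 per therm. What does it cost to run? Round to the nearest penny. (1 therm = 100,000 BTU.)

£15.90

Heat delivered = 129,000 BTU/h × 10.7 h = 1,380,300 BTU
Gas input = 1,380,300 / 0.679 = 2,032,842 BTU
= 2,032,842 / 100,000 = 20.33 therm
Cost = 20.33 × £0.782/therm = £15.90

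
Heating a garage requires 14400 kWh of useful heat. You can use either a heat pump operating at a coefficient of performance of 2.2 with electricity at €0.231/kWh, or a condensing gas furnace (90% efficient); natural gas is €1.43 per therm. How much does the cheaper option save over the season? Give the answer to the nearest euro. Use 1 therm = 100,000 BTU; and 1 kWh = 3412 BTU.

Heat load = 14400 kWh × 3412 = 49,132,800 BTU
Gas: input = 49,132,800 / 0.900 = 54,592,000 BTU = 545.9 therm → 545.9 × €1.43 = €780.67
Heat pump: 49,132,800 BTU / 3412 = 14,400 kWh heat; / 2.2 = 6,545 kWh in → × €0.231 = €1,512.00
Difference = |€780.67 − €1,512.00| = €731.33 ≈ €731

€731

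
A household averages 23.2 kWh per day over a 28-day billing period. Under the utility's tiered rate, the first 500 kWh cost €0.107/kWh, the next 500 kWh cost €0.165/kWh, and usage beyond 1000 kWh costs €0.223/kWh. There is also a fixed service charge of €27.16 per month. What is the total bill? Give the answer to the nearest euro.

Usage = 23.2 kWh/day × 28 days = 649.6 kWh
First 500 kWh × €0.107 = €53.50
Next 149.6 kWh × €0.165 = €24.68
Remaining tier: 0 kWh (not reached)
Energy charge = €78.18; + service €27.16 = €105.34 ≈ €105

€105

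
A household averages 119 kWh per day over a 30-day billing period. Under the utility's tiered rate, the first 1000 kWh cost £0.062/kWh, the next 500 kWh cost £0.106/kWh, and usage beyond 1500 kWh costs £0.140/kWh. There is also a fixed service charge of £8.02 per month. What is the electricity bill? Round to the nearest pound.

£413

Usage = 119 kWh/day × 30 days = 3570 kWh
First 1000 kWh × £0.062 = £62.00
Next 500 kWh × £0.106 = £53.00
Remaining 2070 kWh × £0.140 = £289.80
Energy charge = £404.80; + service £8.02 = £412.82 ≈ £413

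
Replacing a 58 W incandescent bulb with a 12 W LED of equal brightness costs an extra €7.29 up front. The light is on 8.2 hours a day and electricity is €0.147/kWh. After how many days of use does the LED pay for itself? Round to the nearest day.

131 days

Power saved = 58 − 12 = 46 W
Daily energy saved = 46 W × 8.2 h = 377.2 Wh = 0.3772 kWh
Daily savings = 0.3772 × €0.147 = €0.0554
Payback = €7.29 / €0.0554 per day = 131.5 days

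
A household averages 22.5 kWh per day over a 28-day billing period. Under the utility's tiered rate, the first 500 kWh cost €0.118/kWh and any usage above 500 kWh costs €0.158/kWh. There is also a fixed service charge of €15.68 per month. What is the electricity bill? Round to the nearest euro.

Usage = 22.5 kWh/day × 28 days = 630 kWh
First 500 kWh × €0.118 = €59.00
Remaining 130 kWh × €0.158 = €20.54
Energy charge = €79.54; + service €15.68 = €95.22 ≈ €95

€95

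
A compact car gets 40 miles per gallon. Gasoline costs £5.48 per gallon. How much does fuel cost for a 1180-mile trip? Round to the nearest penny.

Fuel = 1180 mi / 40 mpg = 29.5 gal
Cost = 29.5 gal × £5.48/gal = £161.66

£161.66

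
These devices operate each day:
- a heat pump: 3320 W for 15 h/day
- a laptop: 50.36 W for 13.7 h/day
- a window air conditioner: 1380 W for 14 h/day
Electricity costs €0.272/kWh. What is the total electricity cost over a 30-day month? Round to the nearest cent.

heat pump: 3320 W × 15 h × 30 d = 1,494,000 Wh = 1,494 kWh
laptop: 50.36 W × 13.7 h × 30 d = 20,698 Wh = 20.7 kWh
window air conditioner: 1380 W × 14 h × 30 d = 579,600 Wh = 579.6 kWh
Total energy = 1,494 + 20.7 + 579.6 = 2,094 kWh
Cost = 2,094 kWh × €0.272 = €569.65

€569.65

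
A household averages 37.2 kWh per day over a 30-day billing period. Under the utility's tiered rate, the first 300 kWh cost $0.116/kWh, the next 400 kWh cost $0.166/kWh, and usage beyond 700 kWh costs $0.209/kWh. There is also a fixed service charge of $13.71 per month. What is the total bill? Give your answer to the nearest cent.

Usage = 37.2 kWh/day × 30 days = 1116 kWh
First 300 kWh × $0.116 = $34.80
Next 400 kWh × $0.166 = $66.40
Remaining 416 kWh × $0.209 = $86.94
Energy charge = $188.14; + service $13.71 = $201.85

$201.85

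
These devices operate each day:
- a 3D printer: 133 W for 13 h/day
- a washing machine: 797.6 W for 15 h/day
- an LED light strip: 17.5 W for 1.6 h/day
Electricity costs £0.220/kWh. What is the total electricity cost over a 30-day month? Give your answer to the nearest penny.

3D printer: 133 W × 13 h × 30 d = 51,870 Wh = 51.87 kWh
washing machine: 797.6 W × 15 h × 30 d = 358,920 Wh = 358.9 kWh
LED light strip: 17.5 W × 1.6 h × 30 d = 840 Wh = 0.84 kWh
Total energy = 51.87 + 358.9 + 0.84 = 411.6 kWh
Cost = 411.6 kWh × £0.220 = £90.56

£90.56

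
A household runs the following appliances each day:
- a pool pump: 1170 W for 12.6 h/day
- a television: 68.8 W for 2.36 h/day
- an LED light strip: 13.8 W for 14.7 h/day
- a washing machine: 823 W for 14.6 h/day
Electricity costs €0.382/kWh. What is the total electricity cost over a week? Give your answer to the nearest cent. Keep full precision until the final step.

pool pump: 1170 W × 12.6 h × 7 d = 103,194 Wh = 103.2 kWh
television: 68.8 W × 2.36 h × 7 d = 1,137 Wh = 1.137 kWh
LED light strip: 13.8 W × 14.7 h × 7 d = 1,420 Wh = 1.42 kWh
washing machine: 823 W × 14.6 h × 7 d = 84,111 Wh = 84.11 kWh
Total energy = 103.2 + 1.137 + 1.42 + 84.11 = 189.9 kWh
Cost = 189.9 kWh × €0.382 = €72.53

€72.53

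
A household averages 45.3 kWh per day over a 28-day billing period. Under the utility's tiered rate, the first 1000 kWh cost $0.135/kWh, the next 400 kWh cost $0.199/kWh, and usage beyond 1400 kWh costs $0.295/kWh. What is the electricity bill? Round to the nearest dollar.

Usage = 45.3 kWh/day × 28 days = 1268.4 kWh
First 1000 kWh × $0.135 = $135.00
Next 268.4 kWh × $0.199 = $53.41
Remaining tier: 0 kWh (not reached)
Total = $188.41 ≈ $188

$188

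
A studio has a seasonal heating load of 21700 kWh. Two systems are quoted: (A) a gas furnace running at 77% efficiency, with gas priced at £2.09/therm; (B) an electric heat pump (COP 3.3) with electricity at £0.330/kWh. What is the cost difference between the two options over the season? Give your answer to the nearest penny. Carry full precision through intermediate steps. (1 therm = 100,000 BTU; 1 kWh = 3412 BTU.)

£160.33

Heat load = 21700 kWh × 3412 = 74,040,400 BTU
Gas: input = 74,040,400 / 0.77 = 96,156,364 BTU = 961.6 therm → 961.6 × £2.09 = £2,009.67
Heat pump: 74,040,400 BTU / 3412 = 21,700 kWh heat; / 3.3 = 6,576 kWh in → × £0.330 = £2,170.00
Difference = |£2,009.67 − £2,170.00| = £160.33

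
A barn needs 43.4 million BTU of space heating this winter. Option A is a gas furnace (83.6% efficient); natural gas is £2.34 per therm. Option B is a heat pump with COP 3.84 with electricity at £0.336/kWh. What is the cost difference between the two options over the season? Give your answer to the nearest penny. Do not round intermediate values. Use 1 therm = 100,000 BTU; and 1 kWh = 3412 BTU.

£101.80

Heat load = 43.4 × 10⁶ BTU = 43,400,000 BTU
Gas: input = 43,400,000 / 0.836 = 51,913,876 BTU = 519.1 therm → 519.1 × £2.34 = £1,214.78
Heat pump: 43,400,000 BTU / 3412 = 12,720 kWh heat; / 3.84 = 3,312 kWh in → × £0.336 = £1,112.98
Difference = |£1,214.78 − £1,112.98| = £101.80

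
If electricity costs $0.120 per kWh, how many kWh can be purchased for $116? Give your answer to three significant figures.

$116 / $0.120 per kWh = 966.7 kWh

967 kWh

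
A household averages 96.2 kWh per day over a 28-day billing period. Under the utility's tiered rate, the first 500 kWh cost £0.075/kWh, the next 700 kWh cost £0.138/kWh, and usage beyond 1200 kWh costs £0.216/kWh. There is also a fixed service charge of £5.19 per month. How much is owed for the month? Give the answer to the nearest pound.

£462

Usage = 96.2 kWh/day × 28 days = 2693.6 kWh
First 500 kWh × £0.075 = £37.50
Next 700 kWh × £0.138 = £96.60
Remaining 1493.6 kWh × £0.216 = £322.62
Energy charge = £456.72; + service £5.19 = £461.91 ≈ £462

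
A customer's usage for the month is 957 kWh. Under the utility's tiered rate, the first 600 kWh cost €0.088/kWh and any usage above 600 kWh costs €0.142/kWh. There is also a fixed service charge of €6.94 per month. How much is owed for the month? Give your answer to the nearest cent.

First 600 kWh × €0.088 = €52.80
Remaining 357 kWh × €0.142 = €50.69
Energy charge = €103.49; + service €6.94 = €110.43

€110.43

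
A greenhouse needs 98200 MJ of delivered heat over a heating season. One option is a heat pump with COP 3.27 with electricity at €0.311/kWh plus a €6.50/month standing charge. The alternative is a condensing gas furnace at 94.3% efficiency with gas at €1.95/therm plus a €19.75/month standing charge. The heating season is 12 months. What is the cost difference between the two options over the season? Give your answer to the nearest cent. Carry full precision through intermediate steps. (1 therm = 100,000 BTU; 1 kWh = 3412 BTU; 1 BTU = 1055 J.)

€510.77

Heat load = 98200 MJ = 98,200,000,000 J / 1055 = 93,080,569 BTU
Gas: input = 93,080,569 / 0.943 = 98,706,860 BTU = 987.1 therm → 987.1 × €1.95 = €1,924.78; + 12 × €19.75 standing = €2,161.78
Heat pump: 93,080,569 BTU / 3412 = 27,280 kWh heat; / 3.27 = 8,343 kWh in → × €0.311 = €2,594.55; + 12 × €6.50 standing = €2,672.55
Difference = |€2,161.78 − €2,672.55| = €510.77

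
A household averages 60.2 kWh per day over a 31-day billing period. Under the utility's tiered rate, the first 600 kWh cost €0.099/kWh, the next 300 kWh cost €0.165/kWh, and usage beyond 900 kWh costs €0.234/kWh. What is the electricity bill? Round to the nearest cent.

€334.99

Usage = 60.2 kWh/day × 31 days = 1866.2 kWh
First 600 kWh × €0.099 = €59.40
Next 300 kWh × €0.165 = €49.50
Remaining 966.2 kWh × €0.234 = €226.09
Total = €334.99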